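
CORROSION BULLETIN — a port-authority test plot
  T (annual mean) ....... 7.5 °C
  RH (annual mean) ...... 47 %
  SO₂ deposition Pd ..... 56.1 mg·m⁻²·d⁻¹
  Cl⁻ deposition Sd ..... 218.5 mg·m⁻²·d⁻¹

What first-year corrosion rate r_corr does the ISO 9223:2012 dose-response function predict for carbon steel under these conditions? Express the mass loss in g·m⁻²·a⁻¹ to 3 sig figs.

carbon steel: temperature factor f = +0.150·(-2.5) = -0.3750
  Pd branch = 1.77·Pd^0.52·e^(0.02·RH+f) = 25.28 μm/a
  Cl⁻ term: 0.102·218.5^0.62·exp(0.033·47+0.04·7.5) = 18.32
  r_corr = 25.28 + 18.32 = 43.6 μm/a
Convert to mass loss: 43.6 μm/a × 7.85 g/cm³ = 342.3 g·m⁻²·a⁻¹

r_corr = 342 g·m⁻²·a⁻¹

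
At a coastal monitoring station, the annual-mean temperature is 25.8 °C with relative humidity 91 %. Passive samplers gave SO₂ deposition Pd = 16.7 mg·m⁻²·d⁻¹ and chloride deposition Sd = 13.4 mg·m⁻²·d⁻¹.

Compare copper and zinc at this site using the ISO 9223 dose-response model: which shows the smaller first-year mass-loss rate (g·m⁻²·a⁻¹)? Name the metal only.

zinc

copper: temperature factor f = -0.080·(15.8) = -1.2640
  sulphur-dioxide contribution → 0.6683 μm/a
  chloride contribution → 1.936 μm/a
  ⇒ r_corr(copper) = 2.604 μm/a
  mass loss = 2.604 μm/a × 8.96 g/cm³ = 23.33 g·m⁻²·a⁻¹
zinc: T>10 °C ⇒ hinge -0.071·(25.8−10) = -1.1218
  sulphur-dioxide contribution → 0.9536 μm/a
  chloride contribution → 1.426 μm/a
  total first-year rate 2.379 μm/a
  mass loss = 2.379 μm/a × 7.14 g/cm³ = 16.99 g·m⁻²·a⁻¹
Ordering by g·m⁻²·a⁻¹: copper (23.3) > zinc (17)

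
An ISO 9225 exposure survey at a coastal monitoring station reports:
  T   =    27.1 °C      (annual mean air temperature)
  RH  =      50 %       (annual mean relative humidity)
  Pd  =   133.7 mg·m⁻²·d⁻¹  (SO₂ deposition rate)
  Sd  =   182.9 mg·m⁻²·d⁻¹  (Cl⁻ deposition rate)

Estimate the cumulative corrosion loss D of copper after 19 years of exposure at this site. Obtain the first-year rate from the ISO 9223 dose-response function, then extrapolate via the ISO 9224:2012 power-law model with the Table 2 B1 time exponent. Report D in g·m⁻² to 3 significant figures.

copper: T>10 °C ⇒ hinge -0.080·(27.1−10) = -1.3680
  sulphur-dioxide contribution → 0.09207 μm/a
  chloride contribution → 0.9549 μm/a
  total first-year rate 1.047 μm/a
Power-law: D(19) = r_corr · 19^0.667
  D(19) = 1.047 × 19^0.667 = 1.047 × 7.127 = 7.462 μm
  Mass loss = 7.462 μm × 8.96 g/cm³ = 66.86 g·m⁻²

D(19) = 66.9 g·m⁻²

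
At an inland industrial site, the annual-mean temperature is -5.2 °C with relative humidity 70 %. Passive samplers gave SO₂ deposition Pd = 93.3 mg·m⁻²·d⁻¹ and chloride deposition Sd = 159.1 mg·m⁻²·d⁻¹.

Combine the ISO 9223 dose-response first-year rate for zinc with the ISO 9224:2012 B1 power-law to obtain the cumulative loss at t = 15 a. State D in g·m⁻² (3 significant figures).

D(15) = 109 g·m⁻²

zinc: temperature factor f = +0.038·(-15.2) = -0.5776
  sulphur-dioxide contribution → 1.333 μm/a
  chloride contribution → 0.3542 μm/a
  ⇒ r_corr(zinc) = 1.687 μm/a
Power-law: D(15) = r_corr · 15^0.813
  D(15) = 1.687 × 15^0.813 = 1.687 × 9.04 = 15.25 μm
  Mass loss = 15.25 μm × 7.14 g/cm³ = 108.9 g·m⁻²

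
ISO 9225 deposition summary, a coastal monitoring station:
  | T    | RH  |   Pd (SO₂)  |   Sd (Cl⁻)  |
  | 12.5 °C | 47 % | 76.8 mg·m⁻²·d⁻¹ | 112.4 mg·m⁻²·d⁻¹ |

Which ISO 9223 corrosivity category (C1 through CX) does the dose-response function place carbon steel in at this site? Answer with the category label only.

carbon steel: f(T) = -0.054·(T−10) [T>10 °C] = -0.1350
  Pd branch = 1.77·Pd^0.52·e^(0.02·RH+f) = 37.84 μm/a
  Cl⁻ term: 0.102·112.4^0.62·exp(0.033·47+0.04·12.5) = 14.82
  r_corr = 37.84 + 14.82 = 52.66 μm/a
ISO 9223 Table 2 (carbon steel): 50 < 52.7 ≤ 80 μm/a ⇒ C4

C4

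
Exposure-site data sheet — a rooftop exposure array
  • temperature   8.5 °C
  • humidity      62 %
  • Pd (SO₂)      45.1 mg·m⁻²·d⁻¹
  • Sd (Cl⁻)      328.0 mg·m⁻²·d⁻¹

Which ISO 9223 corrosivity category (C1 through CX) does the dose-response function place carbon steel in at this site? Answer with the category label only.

carbon steel: temperature factor f = +0.150·(-1.5) = -0.2250
  SO₂ term: 1.77·45.1^0.52·exp(0.02·62-0.2250) = 35.4
  Sd branch = 0.102·Sd^0.62·e^(0.033·RH+0.04·T) = 40.24 μm/a
  sum: 35.4 + 40.24 → r_corr = 75.64 μm/a
Category bounds: 50…80 μm/a bracket r_corr ⇒ C4

C4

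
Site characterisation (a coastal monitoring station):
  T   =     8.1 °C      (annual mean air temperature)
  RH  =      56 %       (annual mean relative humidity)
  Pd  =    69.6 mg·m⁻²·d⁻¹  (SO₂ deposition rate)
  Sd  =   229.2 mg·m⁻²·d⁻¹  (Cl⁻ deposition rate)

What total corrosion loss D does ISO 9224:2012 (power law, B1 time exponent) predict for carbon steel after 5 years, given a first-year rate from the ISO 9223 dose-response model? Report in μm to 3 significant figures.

carbon steel: f(T) = +0.150·(T−10) [T≤10 °C] = -0.2850
  SO₂ term: 1.77·69.6^0.52·exp(0.02·56-0.2850) = 37.05
  Sd branch = 0.102·Sd^0.62·e^(0.033·RH+0.04·T) = 26.01 μm/a
  sum: 37.05 + 26.01 → r_corr = 63.06 μm/a
Power-law: D(5) = r_corr · 5^0.523
  D(5) = 63.06 × 5^0.523 = 63.06 × 2.32 = 146.3 μm

D(5) = 146 μm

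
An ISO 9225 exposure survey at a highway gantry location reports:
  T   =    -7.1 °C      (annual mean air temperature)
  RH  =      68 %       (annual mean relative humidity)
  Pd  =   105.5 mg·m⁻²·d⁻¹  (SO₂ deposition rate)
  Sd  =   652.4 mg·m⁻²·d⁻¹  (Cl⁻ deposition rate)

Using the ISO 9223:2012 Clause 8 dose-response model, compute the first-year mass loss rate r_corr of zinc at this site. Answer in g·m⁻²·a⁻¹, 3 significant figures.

zinc: T≤10 °C ⇒ hinge +0.038·(-7.1−10) = -0.6498
  sulphur-dioxide contribution → 1.194 μm/a
  chloride contribution → 0.6629 μm/a
  total first-year rate 1.857 μm/a
Convert to mass loss: 1.857 μm/a × 7.14 g/cm³ = 13.26 g·m⁻²·a⁻¹

r_corr = 13.3 g·m⁻²·a⁻¹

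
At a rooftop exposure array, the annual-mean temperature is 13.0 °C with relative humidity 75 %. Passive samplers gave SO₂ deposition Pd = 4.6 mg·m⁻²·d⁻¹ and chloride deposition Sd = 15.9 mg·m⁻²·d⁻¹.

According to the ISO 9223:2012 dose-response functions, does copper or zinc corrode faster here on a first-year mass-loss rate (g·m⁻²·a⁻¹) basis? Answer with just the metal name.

copper

copper: T>10 °C ⇒ hinge -0.080·(13.0−10) = -0.2400
  Pd branch = 0.0053·Pd^0.26·e^(0.059·RH+f) = 0.5177 μm/a
  Cl⁻ term: 0.01025·15.9^0.27·exp(0.036·75+0.049·13.0) = 0.6086
  r_corr = 0.5177 + 0.6086 = 1.126 μm/a
  mass loss = 1.126 μm/a × 8.96 g/cm³ = 10.09 g·m⁻²·a⁻¹
zinc: temperature factor f = -0.071·(3.0) = -0.2130
  Pd branch = 0.0129·Pd^0.44·e^(0.046·RH+f) = 0.6427 μm/a
  Sd branch = 0.0175·Sd^0.57·e^(0.008·RH+0.085·T) = 0.4659 μm/a
  sum: 0.6427 + 0.4659 → r_corr = 1.109 μm/a
  mass loss = 1.109 μm/a × 7.14 g/cm³ = 7.916 g·m⁻²·a⁻¹
Ordering by g·m⁻²·a⁻¹: copper (10.1) > zinc (7.92)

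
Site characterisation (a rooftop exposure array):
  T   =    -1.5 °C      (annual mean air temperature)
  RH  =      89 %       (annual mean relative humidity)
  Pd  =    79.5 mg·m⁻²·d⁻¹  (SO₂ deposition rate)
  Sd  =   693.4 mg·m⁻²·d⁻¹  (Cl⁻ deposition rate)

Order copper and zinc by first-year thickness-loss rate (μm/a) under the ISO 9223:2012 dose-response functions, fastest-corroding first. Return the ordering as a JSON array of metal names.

copper: temperature factor f = +0.126·(-11.5) = -1.4490
  Pd branch = 0.0053·Pd^0.26·e^(0.059·RH+f) = 0.7406 μm/a
  Cl⁻ term: 0.01025·693.4^0.27·exp(0.036·89+0.049·-1.5) = 1.372
  sum: 0.7406 + 1.372 → r_corr = 2.113 μm/a
zinc: f(T) = +0.038·(T−10) [T≤10 °C] = -0.4370
  Pd branch = 0.0129·Pd^0.44·e^(0.046·RH+f) = 3.427 μm/a
  Sd branch = 0.0175·Sd^0.57·e^(0.008·RH+0.085·T) = 1.307 μm/a
  sum: 3.427 + 1.307 → r_corr = 4.734 μm/a
Ordering by μm/a: zinc (4.73) > copper (2.11)

["zinc", "copper"]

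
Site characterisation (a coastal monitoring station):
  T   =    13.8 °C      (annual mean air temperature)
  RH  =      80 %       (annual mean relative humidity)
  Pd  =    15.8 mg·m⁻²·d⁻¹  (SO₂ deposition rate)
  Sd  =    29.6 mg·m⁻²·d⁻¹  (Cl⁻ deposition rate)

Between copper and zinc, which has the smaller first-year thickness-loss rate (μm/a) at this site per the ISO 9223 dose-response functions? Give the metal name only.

copper: f(T) = -0.080·(T−10) [T>10 °C] = -0.3040
  sulphur-dioxide contribution → 0.899 μm/a
  chloride contribution → 0.8962 μm/a
  total first-year rate 1.795 μm/a
zinc: temperature factor f = -0.071·(3.8) = -0.2698
  sulphur-dioxide contribution → 1.315 μm/a
  chloride contribution → 0.7397 μm/a
  ⇒ r_corr(zinc) = 2.055 μm/a
Ordering by μm/a: zinc (2.06) > copper (1.8)

copper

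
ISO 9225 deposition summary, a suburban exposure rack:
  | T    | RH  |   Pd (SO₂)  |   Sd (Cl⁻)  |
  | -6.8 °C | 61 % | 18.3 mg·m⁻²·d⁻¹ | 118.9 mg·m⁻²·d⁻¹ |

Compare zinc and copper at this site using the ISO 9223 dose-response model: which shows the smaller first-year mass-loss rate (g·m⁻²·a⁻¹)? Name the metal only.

zinc: f(T) = +0.038·(T−10) [T≤10 °C] = -0.6384
  Pd branch = 0.0129·Pd^0.44·e^(0.046·RH+f) = 0.405 μm/a
  Cl⁻ term: 0.0175·118.9^0.57·exp(0.008·61+0.085·-6.8) = 0.2437
  sum: 0.405 + 0.2437 → r_corr = 0.6487 μm/a
  mass loss = 0.6487 μm/a × 7.14 g/cm³ = 4.631 g·m⁻²·a⁻¹
copper: temperature factor f = +0.126·(-16.8) = -2.1168
  Pd branch = 0.0053·Pd^0.26·e^(0.059·RH+f) = 0.04968 μm/a
  Cl⁻ term: 0.01025·118.9^0.27·exp(0.036·61+0.049·-6.8) = 0.2399
  sum: 0.04968 + 0.2399 → r_corr = 0.2896 μm/a
  mass loss = 0.2896 μm/a × 8.96 g/cm³ = 2.595 g·m⁻²·a⁻¹
Ordering by g·m⁻²·a⁻¹: zinc (4.63) > copper (2.59)

copper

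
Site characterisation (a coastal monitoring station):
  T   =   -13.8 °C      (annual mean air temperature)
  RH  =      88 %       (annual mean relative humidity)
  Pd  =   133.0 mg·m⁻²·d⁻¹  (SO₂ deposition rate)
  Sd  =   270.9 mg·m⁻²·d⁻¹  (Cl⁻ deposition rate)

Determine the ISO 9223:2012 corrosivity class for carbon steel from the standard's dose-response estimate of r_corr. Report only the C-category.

C3

carbon steel: f(T) = +0.150·(T−10) [T≤10 °C] = -3.5700
  Pd branch = 1.77·Pd^0.52·e^(0.02·RH+f) = 3.684 μm/a
  Cl⁻ term: 0.102·270.9^0.62·exp(0.033·88+0.04·-13.8) = 34.55
  sum: 3.684 + 34.55 → r_corr = 38.23 μm/a
ISO 9223 Table 2 (carbon steel): 25 < 38.2 ≤ 50 μm/a ⇒ C3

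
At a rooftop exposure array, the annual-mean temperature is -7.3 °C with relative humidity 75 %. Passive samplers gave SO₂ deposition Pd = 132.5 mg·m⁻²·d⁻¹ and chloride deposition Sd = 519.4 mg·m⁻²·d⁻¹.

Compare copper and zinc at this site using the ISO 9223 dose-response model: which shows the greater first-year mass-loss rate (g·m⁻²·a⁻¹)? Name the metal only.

copper: temperature factor f = +0.126·(-17.3) = -2.1798
  Pd branch = 0.0053·Pd^0.26·e^(0.059·RH+f) = 0.1783 μm/a
  Cl⁻ term: 0.01025·519.4^0.27·exp(0.036·75+0.049·-7.3) = 0.577
  r_corr = 0.1783 + 0.577 = 0.7553 μm/a
  mass loss = 0.7553 μm/a × 8.96 g/cm³ = 6.767 g·m⁻²·a⁻¹
zinc: temperature factor f = +0.038·(-17.3) = -0.6574
  Pd branch = 0.0129·Pd^0.44·e^(0.046·RH+f) = 1.808 μm/a
  Cl⁻ term: 0.0175·519.4^0.57·exp(0.008·75+0.085·-7.3) = 0.6053
  r_corr = 1.808 + 0.6053 = 2.413 μm/a
  mass loss = 2.413 μm/a × 7.14 g/cm³ = 17.23 g·m⁻²·a⁻¹
Ordering by g·m⁻²·a⁻¹: zinc (17.2) > copper (6.77)

zinc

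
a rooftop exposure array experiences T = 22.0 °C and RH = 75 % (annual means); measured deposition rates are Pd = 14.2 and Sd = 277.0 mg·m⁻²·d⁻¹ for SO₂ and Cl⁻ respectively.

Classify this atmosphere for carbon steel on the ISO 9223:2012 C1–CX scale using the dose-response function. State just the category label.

C5

carbon steel: T>10 °C ⇒ hinge -0.054·(22.0−10) = -0.6480
  Pd branch = 1.77·Pd^0.52·e^(0.02·RH+f) = 16.49 μm/a
  Cl⁻ term: 0.102·277.0^0.62·exp(0.033·75+0.04·22.0) = 95.5
  sum: 16.49 + 95.5 → r_corr = 112 μm/a
112 μm/a falls in (80, 200] for carbon steel → category C5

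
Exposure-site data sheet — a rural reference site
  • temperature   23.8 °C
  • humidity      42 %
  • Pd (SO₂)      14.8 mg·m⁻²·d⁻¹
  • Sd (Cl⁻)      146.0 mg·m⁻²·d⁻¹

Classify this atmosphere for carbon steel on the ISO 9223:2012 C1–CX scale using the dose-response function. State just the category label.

carbon steel: f(T) = -0.054·(T−10) [T>10 °C] = -0.7452
  sulphur-dioxide contribution → 7.901 μm/a
  chloride contribution → 23.22 μm/a
  total first-year rate 31.12 μm/a
Category bounds: 25…50 μm/a bracket r_corr ⇒ C3

C3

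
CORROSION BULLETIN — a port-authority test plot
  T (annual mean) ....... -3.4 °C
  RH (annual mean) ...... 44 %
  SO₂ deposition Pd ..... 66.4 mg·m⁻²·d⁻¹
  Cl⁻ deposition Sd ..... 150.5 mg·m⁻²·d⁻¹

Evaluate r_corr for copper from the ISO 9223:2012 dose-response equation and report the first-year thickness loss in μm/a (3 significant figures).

r_corr = 0.203 μm/a

copper: T≤10 °C ⇒ hinge +0.126·(-3.4−10) = -1.6884
  sulphur-dioxide contribution → 0.0391 μm/a
  chloride contribution → 0.1638 μm/a
  total first-year rate 0.2029 μm/a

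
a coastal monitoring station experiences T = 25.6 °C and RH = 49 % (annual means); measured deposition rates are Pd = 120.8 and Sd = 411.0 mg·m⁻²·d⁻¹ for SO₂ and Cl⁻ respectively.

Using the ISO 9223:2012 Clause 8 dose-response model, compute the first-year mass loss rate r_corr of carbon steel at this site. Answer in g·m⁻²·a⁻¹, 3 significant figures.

r_corr = 662 g·m⁻²·a⁻¹

carbon steel: temperature factor f = -0.054·(15.6) = -0.8424
  Pd branch = 1.77·Pd^0.52·e^(0.02·RH+f) = 24.57 μm/a
  Cl⁻ term: 0.102·411.0^0.62·exp(0.033·49+0.04·25.6) = 59.72
  sum: 24.57 + 59.72 → r_corr = 84.29 μm/a
Convert to mass loss: 84.29 μm/a × 7.85 g/cm³ = 661.7 g·m⁻²·a⁻¹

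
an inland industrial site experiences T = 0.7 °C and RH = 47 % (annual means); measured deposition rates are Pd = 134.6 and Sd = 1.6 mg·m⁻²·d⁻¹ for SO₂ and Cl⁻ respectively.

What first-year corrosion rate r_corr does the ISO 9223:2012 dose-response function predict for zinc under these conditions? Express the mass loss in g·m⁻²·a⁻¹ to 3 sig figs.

zinc: temperature factor f = +0.038·(-9.3) = -0.3534
  sulphur-dioxide contribution → 0.6805 μm/a
  chloride contribution → 0.03536 μm/a
  ⇒ r_corr(zinc) = 0.7159 μm/a
Convert to mass loss: 0.7159 μm/a × 7.14 g/cm³ = 5.111 g·m⁻²·a⁻¹

r_corr = 5.11 g·m⁻²·a⁻¹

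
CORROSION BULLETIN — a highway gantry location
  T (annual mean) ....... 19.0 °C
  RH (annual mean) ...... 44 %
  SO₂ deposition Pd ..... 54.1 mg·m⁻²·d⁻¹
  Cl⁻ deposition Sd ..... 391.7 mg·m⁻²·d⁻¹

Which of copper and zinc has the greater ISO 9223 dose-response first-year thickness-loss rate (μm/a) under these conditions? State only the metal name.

copper: T>10 °C ⇒ hinge -0.080·(19.0−10) = -0.7200
  Pd branch = 0.0053·Pd^0.26·e^(0.059·RH+f) = 0.09764 μm/a
  Cl⁻ term: 0.01025·391.7^0.27·exp(0.036·44+0.049·19.0) = 0.6354
  sum: 0.09764 + 0.6354 → r_corr = 0.7331 μm/a
zinc: T>10 °C ⇒ hinge -0.071·(19.0−10) = -0.6390
  Pd branch = 0.0129·Pd^0.44·e^(0.046·RH+f) = 0.2983 μm/a
  Cl⁻ term: 0.0175·391.7^0.57·exp(0.008·44+0.085·19.0) = 3.761
  r_corr = 0.2983 + 3.761 = 4.059 μm/a
Ordering by μm/a: zinc (4.06) > copper (0.733)

zinc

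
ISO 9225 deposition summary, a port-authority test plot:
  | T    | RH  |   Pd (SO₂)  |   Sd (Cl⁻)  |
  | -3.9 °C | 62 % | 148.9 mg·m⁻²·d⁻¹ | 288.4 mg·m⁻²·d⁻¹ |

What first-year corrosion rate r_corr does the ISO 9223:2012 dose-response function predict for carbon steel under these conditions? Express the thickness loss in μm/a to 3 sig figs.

r_corr = 32.9 μm/a

carbon steel: f(T) = +0.150·(T−10) [T≤10 °C] = -2.0850
  sulphur-dioxide contribution → 10.25 μm/a
  chloride contribution → 22.63 μm/a
  total first-year rate 32.88 μm/a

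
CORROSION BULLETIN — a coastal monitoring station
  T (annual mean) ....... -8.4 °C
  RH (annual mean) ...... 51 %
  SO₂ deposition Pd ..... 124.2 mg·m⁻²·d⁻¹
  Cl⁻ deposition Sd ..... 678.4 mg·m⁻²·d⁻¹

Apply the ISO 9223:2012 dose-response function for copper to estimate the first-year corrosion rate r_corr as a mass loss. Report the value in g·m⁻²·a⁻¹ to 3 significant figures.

r_corr = 2.55 g·m⁻²·a⁻¹

copper: T≤10 °C ⇒ hinge +0.126·(-8.4−10) = -2.3184
  Pd branch = 0.0053·Pd^0.26·e^(0.059·RH+f) = 0.03704 μm/a
  Cl⁻ term: 0.01025·678.4^0.27·exp(0.036·51+0.049·-8.4) = 0.2476
  r_corr = 0.03704 + 0.2476 = 0.2847 μm/a
Convert to mass loss: 0.2847 μm/a × 8.96 g/cm³ = 2.551 g·m⁻²·a⁻¹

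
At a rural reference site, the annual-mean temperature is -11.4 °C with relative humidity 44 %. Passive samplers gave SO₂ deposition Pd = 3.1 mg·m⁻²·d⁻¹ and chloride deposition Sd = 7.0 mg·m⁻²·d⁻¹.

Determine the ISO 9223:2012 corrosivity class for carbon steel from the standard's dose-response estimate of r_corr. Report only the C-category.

carbon steel: T≤10 °C ⇒ hinge +0.150·(-11.4−10) = -3.2100
  SO₂ term: 1.77·3.1^0.52·exp(0.02·44-3.2100) = 0.3102
  Cl⁻ term: 0.102·7.0^0.62·exp(0.033·44+0.04·-11.4) = 0.9228
  sum: 0.3102 + 0.9228 → r_corr = 1.233 μm/a
Category bounds: 0…1.3 μm/a bracket r_corr ⇒ C1

C1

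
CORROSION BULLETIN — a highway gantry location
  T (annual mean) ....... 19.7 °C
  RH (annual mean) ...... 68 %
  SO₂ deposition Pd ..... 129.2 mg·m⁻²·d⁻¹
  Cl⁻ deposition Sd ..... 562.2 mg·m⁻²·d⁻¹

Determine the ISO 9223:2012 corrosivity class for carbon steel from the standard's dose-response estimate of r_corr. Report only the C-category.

carbon steel: T>10 °C ⇒ hinge -0.054·(19.7−10) = -0.5238
  sulphur-dioxide contribution → 51.17 μm/a
  chloride contribution → 107.2 μm/a
  total first-year rate 158.4 μm/a
ISO 9223 Table 2 (carbon steel): 80 < 158 ≤ 200 μm/a ⇒ C5

C5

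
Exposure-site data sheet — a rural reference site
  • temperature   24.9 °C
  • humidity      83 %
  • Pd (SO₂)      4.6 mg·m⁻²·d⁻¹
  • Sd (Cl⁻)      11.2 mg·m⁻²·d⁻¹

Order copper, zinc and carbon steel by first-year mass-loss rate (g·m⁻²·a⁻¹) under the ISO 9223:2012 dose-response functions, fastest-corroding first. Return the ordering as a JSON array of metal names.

copper: T>10 °C ⇒ hinge -0.080·(24.9−10) = -1.1920
  Pd branch = 0.0053·Pd^0.26·e^(0.059·RH+f) = 0.3204 μm/a
  Sd branch = 0.01025·Sd^0.27·e^(0.036·RH+0.049·T) = 1.323 μm/a
  sum: 0.3204 + 1.323 → r_corr = 1.643 μm/a
  mass loss = 1.643 μm/a × 8.96 g/cm³ = 14.72 g·m⁻²·a⁻¹
zinc: temperature factor f = -0.071·(14.9) = -1.0579
  SO₂ term: 0.0129·4.6^0.44·exp(0.046·83-1.0579) = 0.3989
  Sd branch = 0.0175·Sd^0.57·e^(0.008·RH+0.085·T) = 1.119 μm/a
  sum: 0.3989 + 1.119 → r_corr = 1.517 μm/a
  mass loss = 1.517 μm/a × 7.14 g/cm³ = 10.83 g·m⁻²·a⁻¹
carbon steel: T>10 °C ⇒ hinge -0.054·(24.9−10) = -0.8046
  SO₂ term: 1.77·4.6^0.52·exp(0.02·83-0.8046) = 9.207
  Sd branch = 0.102·Sd^0.62·e^(0.033·RH+0.04·T) = 19.11 μm/a
  r_corr = 9.207 + 19.11 = 28.31 μm/a
  mass loss = 28.31 μm/a × 7.85 g/cm³ = 222.3 g·m⁻²·a⁻¹
Ordering by g·m⁻²·a⁻¹: carbon steel (222) > copper (14.7) > zinc (10.8)

["carbon steel", "copper", "zinc"]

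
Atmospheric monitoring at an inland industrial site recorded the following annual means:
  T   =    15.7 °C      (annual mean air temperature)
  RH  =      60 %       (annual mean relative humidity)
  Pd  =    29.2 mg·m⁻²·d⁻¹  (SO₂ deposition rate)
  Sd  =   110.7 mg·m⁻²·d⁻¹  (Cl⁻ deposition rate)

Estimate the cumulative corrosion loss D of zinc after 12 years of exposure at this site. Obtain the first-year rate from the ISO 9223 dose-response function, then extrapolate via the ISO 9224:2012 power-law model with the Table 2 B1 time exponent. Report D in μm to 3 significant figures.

zinc: temperature factor f = -0.071·(5.7) = -0.4047
  Pd branch = 0.0129·Pd^0.44·e^(0.046·RH+f) = 0.6001 μm/a
  Sd branch = 0.0175·Sd^0.57·e^(0.008·RH+0.085·T) = 1.571 μm/a
  r_corr = 0.6001 + 1.571 = 2.171 μm/a
ISO 9224: D(t) = r_corr · t^b with b = 0.813 (zinc, B1)
  D(12) = 2.171 × 12^0.813 = 2.171 × 7.54 = 16.37 μm

D(12) = 16.4 μm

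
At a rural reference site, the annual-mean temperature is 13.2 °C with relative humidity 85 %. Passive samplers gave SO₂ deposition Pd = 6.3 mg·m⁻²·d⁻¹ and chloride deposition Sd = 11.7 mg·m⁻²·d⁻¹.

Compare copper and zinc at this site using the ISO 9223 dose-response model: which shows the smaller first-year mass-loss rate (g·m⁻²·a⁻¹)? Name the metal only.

zinc

copper: T>10 °C ⇒ hinge -0.080·(13.2−10) = -0.2560
  SO₂ term: 0.0053·6.3^0.26·exp(0.059·85-0.2560) = 0.9975
  Cl⁻ term: 0.01025·11.7^0.27·exp(0.036·85+0.049·13.2) = 0.8109
  r_corr = 0.9975 + 0.8109 = 1.808 μm/a
  mass loss = 1.808 μm/a × 8.96 g/cm³ = 16.2 g·m⁻²·a⁻¹
zinc: temperature factor f = -0.071·(3.2) = -0.2272
  SO₂ term: 0.0129·6.3^0.44·exp(0.046·85-0.2272) = 1.153
  Sd branch = 0.0175·Sd^0.57·e^(0.008·RH+0.085·T) = 0.431 μm/a
  sum: 1.153 + 0.431 → r_corr = 1.584 μm/a
  mass loss = 1.584 μm/a × 7.14 g/cm³ = 11.31 g·m⁻²·a⁻¹
Ordering by g·m⁻²·a⁻¹: copper (16.2) > zinc (11.3)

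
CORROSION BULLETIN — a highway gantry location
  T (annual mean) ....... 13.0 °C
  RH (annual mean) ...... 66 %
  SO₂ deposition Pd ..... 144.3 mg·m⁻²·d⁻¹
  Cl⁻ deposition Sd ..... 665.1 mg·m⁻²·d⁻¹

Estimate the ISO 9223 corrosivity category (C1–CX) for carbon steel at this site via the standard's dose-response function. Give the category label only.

C5

carbon steel: temperature factor f = -0.054·(3.0) = -0.1620
  sulphur-dioxide contribution → 74.77 μm/a
  chloride contribution → 85.22 μm/a
  ⇒ r_corr(carbon steel) = 160 μm/a
Category bounds: 80…200 μm/a bracket r_corr ⇒ C5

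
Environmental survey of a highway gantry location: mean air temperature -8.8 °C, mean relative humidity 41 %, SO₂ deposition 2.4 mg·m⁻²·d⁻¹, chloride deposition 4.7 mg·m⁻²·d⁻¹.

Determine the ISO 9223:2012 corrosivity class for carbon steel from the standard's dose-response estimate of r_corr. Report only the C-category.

carbon steel: f(T) = +0.150·(T−10) [T≤10 °C] = -2.8200
  SO₂ term: 1.77·2.4^0.52·exp(0.02·41-2.8200) = 0.3777
  Sd branch = 0.102·Sd^0.62·e^(0.033·RH+0.04·T) = 0.7245 μm/a
  r_corr = 0.3777 + 0.7245 = 1.102 μm/a
Category bounds: 0…1.3 μm/a bracket r_corr ⇒ C1

C1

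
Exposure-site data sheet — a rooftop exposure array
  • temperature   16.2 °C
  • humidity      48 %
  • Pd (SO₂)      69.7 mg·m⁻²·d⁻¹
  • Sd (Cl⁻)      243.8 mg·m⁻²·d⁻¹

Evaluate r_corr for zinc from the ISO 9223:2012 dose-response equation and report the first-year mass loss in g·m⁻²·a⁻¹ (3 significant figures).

r_corr = 20.2 g·m⁻²·a⁻¹

zinc: temperature factor f = -0.071·(6.2) = -0.4402
  SO₂ term: 0.0129·69.7^0.44·exp(0.046·48-0.4402) = 0.4891
  Cl⁻ term: 0.0175·243.8^0.57·exp(0.008·48+0.085·16.2) = 2.336
  r_corr = 0.4891 + 2.336 = 2.825 μm/a
Convert to mass loss: 2.825 μm/a × 7.14 g/cm³ = 20.17 g·m⁻²·a⁻¹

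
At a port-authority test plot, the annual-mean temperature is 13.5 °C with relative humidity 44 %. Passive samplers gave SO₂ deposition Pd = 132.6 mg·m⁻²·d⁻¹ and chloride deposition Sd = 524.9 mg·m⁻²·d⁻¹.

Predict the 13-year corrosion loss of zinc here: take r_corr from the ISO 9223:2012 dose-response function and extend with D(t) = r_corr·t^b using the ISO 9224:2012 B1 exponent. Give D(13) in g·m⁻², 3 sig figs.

D(13) = 198 g·m⁻²

zinc: f(T) = -0.071·(T−10) [T>10 °C] = -0.2485
  SO₂ term: 0.0129·132.6^0.44·exp(0.046·44-0.2485) = 0.654
  Cl⁻ term: 0.0175·524.9^0.57·exp(0.008·44+0.085·13.5) = 2.784
  sum: 0.654 + 2.784 → r_corr = 3.438 μm/a
Power-law: D(13) = r_corr · 13^0.813
  D(13) = 3.438 × 13^0.813 = 3.438 × 8.047 = 27.67 μm
  Mass loss = 27.67 μm × 7.14 g/cm³ = 197.5 g·m⁻²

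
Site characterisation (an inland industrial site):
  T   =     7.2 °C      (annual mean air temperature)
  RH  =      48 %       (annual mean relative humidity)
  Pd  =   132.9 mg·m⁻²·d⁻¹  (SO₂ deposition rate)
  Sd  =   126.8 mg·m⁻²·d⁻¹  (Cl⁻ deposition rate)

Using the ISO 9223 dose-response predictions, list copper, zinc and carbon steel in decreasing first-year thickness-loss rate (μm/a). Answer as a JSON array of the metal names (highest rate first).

["carbon steel", "zinc", "copper"]

copper: temperature factor f = +0.126·(-2.8) = -0.3528
  Pd branch = 0.0053·Pd^0.26·e^(0.059·RH+f) = 0.2255 μm/a
  Sd branch = 0.01025·Sd^0.27·e^(0.036·RH+0.049·T) = 0.3036 μm/a
  r_corr = 0.2255 + 0.3036 = 0.529 μm/a
zinc: temperature factor f = +0.038·(-2.8) = -0.1064
  SO₂ term: 0.0129·132.9^0.44·exp(0.046·48-0.1064) = 0.9071
  Cl⁻ term: 0.0175·126.8^0.57·exp(0.008·48+0.085·7.2) = 0.7488
  sum: 0.9071 + 0.7488 → r_corr = 1.656 μm/a
carbon steel: T≤10 °C ⇒ hinge +0.150·(7.2−10) = -0.4200
  Pd branch = 1.77·Pd^0.52·e^(0.02·RH+f) = 38.61 μm/a
  Cl⁻ term: 0.102·126.8^0.62·exp(0.033·48+0.04·7.2) = 13.35
  r_corr = 38.61 + 13.35 = 51.96 μm/a
Ordering by μm/a: carbon steel (52) > zinc (1.66) > copper (0.529)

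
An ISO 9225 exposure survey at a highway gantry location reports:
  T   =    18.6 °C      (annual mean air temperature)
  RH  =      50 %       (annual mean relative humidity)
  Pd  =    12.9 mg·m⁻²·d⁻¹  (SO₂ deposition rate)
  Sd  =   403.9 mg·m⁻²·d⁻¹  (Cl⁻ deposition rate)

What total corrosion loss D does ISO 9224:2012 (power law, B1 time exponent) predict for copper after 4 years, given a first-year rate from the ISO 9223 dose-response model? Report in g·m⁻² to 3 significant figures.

copper: T>10 °C ⇒ hinge -0.080·(18.6−10) = -0.6880
  sulphur-dioxide contribution → 0.09895 μm/a
  chloride contribution → 0.7798 μm/a
  ⇒ r_corr(copper) = 0.8787 μm/a
Power-law: D(4) = r_corr · 4^0.667
  D(4) = 0.8787 × 4^0.667 = 0.8787 × 2.521 = 2.215 μm
  Mass loss = 2.215 μm × 8.96 g/cm³ = 19.85 g·m⁻²

D(4) = 19.8 g·m⁻²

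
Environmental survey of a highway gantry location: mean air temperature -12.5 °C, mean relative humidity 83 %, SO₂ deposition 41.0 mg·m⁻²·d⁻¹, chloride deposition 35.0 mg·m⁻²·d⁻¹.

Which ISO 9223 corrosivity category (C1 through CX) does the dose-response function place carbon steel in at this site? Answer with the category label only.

carbon steel: temperature factor f = +0.150·(-22.5) = -3.3750
  SO₂ term: 1.77·41.0^0.52·exp(0.02·83-3.3750) = 2.197
  Cl⁻ term: 0.102·35.0^0.62·exp(0.033·83+0.04·-12.5) = 8.676
  r_corr = 2.197 + 8.676 = 10.87 μm/a
Category bounds: 1.3…25 μm/a bracket r_corr ⇒ C2

C2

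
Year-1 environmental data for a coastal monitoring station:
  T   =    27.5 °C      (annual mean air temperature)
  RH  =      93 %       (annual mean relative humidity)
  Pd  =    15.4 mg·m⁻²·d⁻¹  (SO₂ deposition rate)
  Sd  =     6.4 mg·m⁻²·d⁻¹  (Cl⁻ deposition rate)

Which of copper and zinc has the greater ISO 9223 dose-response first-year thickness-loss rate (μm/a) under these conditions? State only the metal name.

copper: temperature factor f = -0.080·(17.5) = -1.4000
  sulphur-dioxide contribution → 0.6427 μm/a
  chloride contribution → 1.852 μm/a
  total first-year rate 2.495 μm/a
zinc: f(T) = -0.071·(T−10) [T>10 °C] = -1.2425
  sulphur-dioxide contribution → 0.8941 μm/a
  chloride contribution → 1.099 μm/a
  total first-year rate 1.993 μm/a
Ordering by μm/a: copper (2.49) > zinc (1.99)

copper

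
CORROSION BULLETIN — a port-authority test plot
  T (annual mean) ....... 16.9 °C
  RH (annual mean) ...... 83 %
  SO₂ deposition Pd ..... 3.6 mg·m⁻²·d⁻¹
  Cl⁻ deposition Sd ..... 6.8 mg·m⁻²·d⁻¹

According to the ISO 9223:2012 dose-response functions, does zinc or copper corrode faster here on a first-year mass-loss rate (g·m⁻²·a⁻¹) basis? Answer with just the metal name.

copper

zinc: temperature factor f = -0.071·(6.9) = -0.4899
  SO₂ term: 0.0129·3.6^0.44·exp(0.046·83-0.4899) = 0.632
  Sd branch = 0.0175·Sd^0.57·e^(0.008·RH+0.085·T) = 0.4264 μm/a
  sum: 0.632 + 0.4264 → r_corr = 1.058 μm/a
  mass loss = 1.058 μm/a × 7.14 g/cm³ = 7.557 g·m⁻²·a⁻¹
copper: T>10 °C ⇒ hinge -0.080·(16.9−10) = -0.5520
  Pd branch = 0.0053·Pd^0.26·e^(0.059·RH+f) = 0.5701 μm/a
  Sd branch = 0.01025·Sd^0.27·e^(0.036·RH+0.049·T) = 0.7813 μm/a
  r_corr = 0.5701 + 0.7813 = 1.351 μm/a
  mass loss = 1.351 μm/a × 8.96 g/cm³ = 12.11 g·m⁻²·a⁻¹
Ordering by g·m⁻²·a⁻¹: copper (12.1) > zinc (7.56)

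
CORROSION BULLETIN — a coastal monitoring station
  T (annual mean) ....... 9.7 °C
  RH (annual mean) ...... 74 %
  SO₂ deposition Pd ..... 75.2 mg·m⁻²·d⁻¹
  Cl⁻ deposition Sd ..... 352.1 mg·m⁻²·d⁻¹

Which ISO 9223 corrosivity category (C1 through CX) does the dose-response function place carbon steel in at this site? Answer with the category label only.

carbon steel: T≤10 °C ⇒ hinge +0.150·(9.7−10) = -0.0450
  SO₂ term: 1.77·75.2^0.52·exp(0.02·74-0.0450) = 70.28
  Cl⁻ term: 0.102·352.1^0.62·exp(0.033·74+0.04·9.7) = 65.55
  r_corr = 70.28 + 65.55 = 135.8 μm/a
136 μm/a falls in (80, 200] for carbon steel → category C5

C5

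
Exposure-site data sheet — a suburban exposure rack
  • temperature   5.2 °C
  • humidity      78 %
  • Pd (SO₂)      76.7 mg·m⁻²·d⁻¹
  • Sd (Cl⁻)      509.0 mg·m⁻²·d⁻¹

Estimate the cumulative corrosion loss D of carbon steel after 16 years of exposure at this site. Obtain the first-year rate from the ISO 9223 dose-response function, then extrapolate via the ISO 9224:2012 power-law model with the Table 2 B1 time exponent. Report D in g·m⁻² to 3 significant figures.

D(16) = 3.94e+03 g·m⁻²

carbon steel: temperature factor f = +0.150·(-4.8) = -0.7200
  Pd branch = 1.77·Pd^0.52·e^(0.02·RH+f) = 39.16 μm/a
  Cl⁻ term: 0.102·509.0^0.62·exp(0.033·78+0.04·5.2) = 78.52
  r_corr = 39.16 + 78.52 = 117.7 μm/a
ISO 9224: D(t) = r_corr · t^b with b = 0.523 (carbon steel, B1)
  D(16) = 117.7 × 16^0.523 = 117.7 × 4.263 = 501.7 μm
  Mass loss = 501.7 μm × 7.85 g/cm³ = 3939 g·m⁻²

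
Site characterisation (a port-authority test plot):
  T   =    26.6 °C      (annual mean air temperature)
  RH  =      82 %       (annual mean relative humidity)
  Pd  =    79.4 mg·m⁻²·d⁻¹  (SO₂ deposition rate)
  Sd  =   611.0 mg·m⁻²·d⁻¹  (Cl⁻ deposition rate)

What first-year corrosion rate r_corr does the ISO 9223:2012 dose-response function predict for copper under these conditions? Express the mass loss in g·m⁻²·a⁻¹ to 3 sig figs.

r_corr = 41.5 g·m⁻²·a⁻¹

copper: f(T) = -0.080·(T−10) [T>10 °C] = -1.3280
  sulphur-dioxide contribution → 0.5528 μm/a
  chloride contribution → 4.084 μm/a
  total first-year rate 4.637 μm/a
Convert to mass loss: 4.637 μm/a × 8.96 g/cm³ = 41.54 g·m⁻²·a⁻¹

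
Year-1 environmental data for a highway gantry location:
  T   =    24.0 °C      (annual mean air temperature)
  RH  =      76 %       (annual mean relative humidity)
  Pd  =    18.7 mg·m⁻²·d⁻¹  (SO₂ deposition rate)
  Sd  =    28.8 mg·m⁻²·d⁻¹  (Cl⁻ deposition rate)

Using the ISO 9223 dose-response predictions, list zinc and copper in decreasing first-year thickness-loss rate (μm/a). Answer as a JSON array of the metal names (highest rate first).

zinc: T>10 °C ⇒ hinge -0.071·(24.0−10) = -0.9940
  SO₂ term: 0.0129·18.7^0.44·exp(0.046·76-0.9940) = 0.5712
  Cl⁻ term: 0.0175·28.8^0.57·exp(0.008·76+0.085·24.0) = 1.678
  sum: 0.5712 + 1.678 → r_corr = 2.25 μm/a
copper: f(T) = -0.080·(T−10) [T>10 °C] = -1.1200
  Pd branch = 0.0053·Pd^0.26·e^(0.059·RH+f) = 0.328 μm/a
  Cl⁻ term: 0.01025·28.8^0.27·exp(0.036·76+0.049·24.0) = 1.27
  sum: 0.328 + 1.27 → r_corr = 1.598 μm/a
Ordering by μm/a: zinc (2.25) > copper (1.6)

["zinc", "copper"]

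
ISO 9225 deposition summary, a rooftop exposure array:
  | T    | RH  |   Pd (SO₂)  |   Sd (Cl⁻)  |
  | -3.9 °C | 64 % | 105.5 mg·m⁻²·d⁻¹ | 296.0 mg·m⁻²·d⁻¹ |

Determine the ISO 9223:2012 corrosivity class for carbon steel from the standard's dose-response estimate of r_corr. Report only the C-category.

carbon steel: T≤10 °C ⇒ hinge +0.150·(-3.9−10) = -2.0850
  sulphur-dioxide contribution → 8.922 μm/a
  chloride contribution → 24.56 μm/a
  ⇒ r_corr(carbon steel) = 33.48 μm/a
Category bounds: 25…50 μm/a bracket r_corr ⇒ C3

C3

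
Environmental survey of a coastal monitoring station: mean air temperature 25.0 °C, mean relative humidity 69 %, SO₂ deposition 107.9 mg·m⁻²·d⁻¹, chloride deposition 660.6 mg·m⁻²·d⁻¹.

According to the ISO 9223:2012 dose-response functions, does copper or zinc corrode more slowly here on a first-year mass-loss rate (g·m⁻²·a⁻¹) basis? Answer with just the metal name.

copper: T>10 °C ⇒ hinge -0.080·(25.0−10) = -1.2000
  SO₂ term: 0.0053·107.9^0.26·exp(0.059·69-1.2000) = 0.316
  Cl⁻ term: 0.01025·660.6^0.27·exp(0.036·69+0.049·25.0) = 2.415
  sum: 0.316 + 2.415 → r_corr = 2.731 μm/a
  mass loss = 2.731 μm/a × 8.96 g/cm³ = 24.47 g·m⁻²·a⁻¹
zinc: f(T) = -0.071·(T−10) [T>10 °C] = -1.0650
  Pd branch = 0.0129·Pd^0.44·e^(0.046·RH+f) = 0.8338 μm/a
  Cl⁻ term: 0.0175·660.6^0.57·exp(0.008·69+0.085·25.0) = 10.3
  r_corr = 0.8338 + 10.3 = 11.14 μm/a
  mass loss = 11.14 μm/a × 7.14 g/cm³ = 79.52 g·m⁻²·a⁻¹
Ordering by g·m⁻²·a⁻¹: zinc (79.5) > copper (24.5)

copper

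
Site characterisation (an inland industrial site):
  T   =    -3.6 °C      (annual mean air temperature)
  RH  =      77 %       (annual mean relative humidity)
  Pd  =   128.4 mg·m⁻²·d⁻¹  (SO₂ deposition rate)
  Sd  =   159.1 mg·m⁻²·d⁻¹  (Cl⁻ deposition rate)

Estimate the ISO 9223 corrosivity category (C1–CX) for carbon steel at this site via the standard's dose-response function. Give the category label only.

carbon steel: f(T) = +0.150·(T−10) [T≤10 °C] = -2.0400
  sulphur-dioxide contribution → 13.41 μm/a
  chloride contribution → 25.98 μm/a
  ⇒ r_corr(carbon steel) = 39.39 μm/a
ISO 9223 Table 2 (carbon steel): 25 < 39.4 ≤ 50 μm/a ⇒ C3

C3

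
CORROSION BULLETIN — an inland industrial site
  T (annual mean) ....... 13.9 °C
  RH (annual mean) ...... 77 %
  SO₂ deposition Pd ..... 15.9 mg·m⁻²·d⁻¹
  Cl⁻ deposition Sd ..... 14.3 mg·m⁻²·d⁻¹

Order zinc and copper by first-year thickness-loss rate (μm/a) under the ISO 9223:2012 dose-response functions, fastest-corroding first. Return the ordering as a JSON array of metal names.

["zinc", "copper"]

zinc: temperature factor f = -0.071·(3.9) = -0.2769
  sulphur-dioxide contribution → 1.141 μm/a
  chloride contribution → 0.4811 μm/a
  total first-year rate 1.622 μm/a
copper: T>10 °C ⇒ hinge -0.080·(13.9−10) = -0.3120
  sulphur-dioxide contribution → 0.7484 μm/a
  chloride contribution → 0.6642 μm/a
  total first-year rate 1.413 μm/a
Ordering by μm/a: zinc (1.62) > copper (1.41)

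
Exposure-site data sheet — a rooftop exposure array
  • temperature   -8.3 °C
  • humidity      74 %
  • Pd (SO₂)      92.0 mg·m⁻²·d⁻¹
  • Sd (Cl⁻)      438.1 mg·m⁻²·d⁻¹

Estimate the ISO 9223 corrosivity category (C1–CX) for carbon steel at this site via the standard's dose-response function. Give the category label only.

carbon steel: f(T) = +0.150·(T−10) [T≤10 °C] = -2.7450
  Pd branch = 1.77·Pd^0.52·e^(0.02·RH+f) = 5.245 μm/a
  Sd branch = 0.102·Sd^0.62·e^(0.033·RH+0.04·T) = 36.54 μm/a
  sum: 5.245 + 36.54 → r_corr = 41.78 μm/a
ISO 9223 Table 2 (carbon steel): 25 < 41.8 ≤ 50 μm/a ⇒ C3

C3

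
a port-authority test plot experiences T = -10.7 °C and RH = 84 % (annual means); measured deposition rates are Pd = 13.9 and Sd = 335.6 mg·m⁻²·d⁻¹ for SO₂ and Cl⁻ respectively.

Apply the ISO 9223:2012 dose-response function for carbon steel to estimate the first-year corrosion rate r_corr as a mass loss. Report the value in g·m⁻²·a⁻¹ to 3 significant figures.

r_corr = 320 g·m⁻²·a⁻¹

carbon steel: T≤10 °C ⇒ hinge +0.150·(-10.7−10) = -3.1050
  SO₂ term: 1.77·13.9^0.52·exp(0.02·84-3.1050) = 1.673
  Cl⁻ term: 0.102·335.6^0.62·exp(0.033·84+0.04·-10.7) = 39.14
  r_corr = 1.673 + 39.14 = 40.81 μm/a
Convert to mass loss: 40.81 μm/a × 7.85 g/cm³ = 320.4 g·m⁻²·a⁻¹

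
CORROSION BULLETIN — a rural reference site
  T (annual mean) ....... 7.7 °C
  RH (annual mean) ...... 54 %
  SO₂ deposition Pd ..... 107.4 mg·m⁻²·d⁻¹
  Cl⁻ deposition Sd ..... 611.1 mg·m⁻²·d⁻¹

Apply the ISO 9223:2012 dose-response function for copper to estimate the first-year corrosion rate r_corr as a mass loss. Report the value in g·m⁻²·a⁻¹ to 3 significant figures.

r_corr = 8.19 g·m⁻²·a⁻¹

copper: temperature factor f = +0.126·(-2.3) = -0.2898
  SO₂ term: 0.0053·107.4^0.26·exp(0.059·54-0.2898) = 0.3237
  Cl⁻ term: 0.01025·611.1^0.27·exp(0.036·54+0.049·7.7) = 0.5903
  sum: 0.3237 + 0.5903 → r_corr = 0.914 μm/a
Convert to mass loss: 0.914 μm/a × 8.96 g/cm³ = 8.19 g·m⁻²·a⁻¹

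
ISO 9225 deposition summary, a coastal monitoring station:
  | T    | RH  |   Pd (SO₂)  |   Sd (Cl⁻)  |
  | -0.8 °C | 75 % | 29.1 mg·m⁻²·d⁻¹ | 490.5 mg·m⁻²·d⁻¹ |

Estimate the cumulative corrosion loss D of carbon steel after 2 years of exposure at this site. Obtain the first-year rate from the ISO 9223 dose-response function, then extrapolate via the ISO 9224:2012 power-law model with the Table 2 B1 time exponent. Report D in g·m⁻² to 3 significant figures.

D(2) = 719 g·m⁻²

carbon steel: temperature factor f = +0.150·(-10.8) = -1.6200
  sulphur-dioxide contribution → 9.059 μm/a
  chloride contribution → 54.67 μm/a
  total first-year rate 63.73 μm/a
Power-law: D(2) = r_corr · 2^0.523
  D(2) = 63.73 × 2^0.523 = 63.73 × 1.437 = 91.58 μm
  Mass loss = 91.58 μm × 7.85 g/cm³ = 718.9 g·m⁻²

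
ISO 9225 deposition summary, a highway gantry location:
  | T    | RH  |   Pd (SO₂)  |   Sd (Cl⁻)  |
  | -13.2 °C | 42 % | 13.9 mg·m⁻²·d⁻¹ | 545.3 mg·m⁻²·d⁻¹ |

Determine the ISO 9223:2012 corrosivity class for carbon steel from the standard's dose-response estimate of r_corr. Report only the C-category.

C2

carbon steel: temperature factor f = +0.150·(-23.2) = -3.4800
  SO₂ term: 1.77·13.9^0.52·exp(0.02·42-3.4800) = 0.4964
  Sd branch = 0.102·Sd^0.62·e^(0.033·RH+0.04·T) = 11.97 μm/a
  r_corr = 0.4964 + 11.97 = 12.46 μm/a
ISO 9223 Table 2 (carbon steel): 1.3 < 12.5 ≤ 25 μm/a ⇒ C2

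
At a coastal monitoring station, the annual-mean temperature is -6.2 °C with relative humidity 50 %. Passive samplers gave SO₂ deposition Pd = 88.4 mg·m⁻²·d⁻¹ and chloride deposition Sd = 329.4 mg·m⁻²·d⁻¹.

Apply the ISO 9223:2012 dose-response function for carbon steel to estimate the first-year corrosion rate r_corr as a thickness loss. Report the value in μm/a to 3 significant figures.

r_corr = 19.4 μm/a

carbon steel: f(T) = +0.150·(T−10) [T≤10 °C] = -2.4300
  sulphur-dioxide contribution → 4.356 μm/a
  chloride contribution → 15.08 μm/a
  ⇒ r_corr(carbon steel) = 19.44 μm/a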